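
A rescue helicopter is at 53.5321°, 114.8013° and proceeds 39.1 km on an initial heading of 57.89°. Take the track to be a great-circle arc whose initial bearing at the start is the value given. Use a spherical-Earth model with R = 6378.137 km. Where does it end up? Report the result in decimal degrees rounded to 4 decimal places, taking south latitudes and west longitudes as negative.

Angular distance δ = d/R = 39.1 / 6378.137 = 0.006130 rad.
Converting: φ₁ = 0.934311 rad, θ = 1.010371 rad.
Applying the spherical law of cosines for sides, sin φ₂ = sin φ₁ cos δ + cos φ₁ sin δ cos θ = 0.806112, so φ₂ = 53.7178°.
For the longitude increment, Δλ = atan2( sin θ sin δ cos φ₁, cos δ − sin φ₁ sin φ₂ ) = atan2(0.003086, 0.351714) = 0.5028°.
Hence λ₂ = 114.8013° + 0.5028° = 115.3041°.

latitude 53.7178°, longitude 115.3041°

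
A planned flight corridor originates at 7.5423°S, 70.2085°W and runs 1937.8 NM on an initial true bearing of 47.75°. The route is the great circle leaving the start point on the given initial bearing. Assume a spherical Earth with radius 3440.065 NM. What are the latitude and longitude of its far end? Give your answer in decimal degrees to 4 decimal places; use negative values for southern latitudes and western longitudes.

δ = 1937.8/3440.065 = 0.563303 rad (32.2749°).
With φ₁ = -7.5423° = -0.131638 rad and θ = 47.75° = 0.833395 rad:
Destination latitude: φ₂ = arcsin( sin φ₁ cos δ + cos φ₁ sin δ cos θ ) = arcsin(0.244947) = 14.1787°.
For the longitude increment, Δλ = atan2( sin θ sin δ cos φ₁, cos δ − sin φ₁ sin φ₂ ) = atan2(0.391843, 0.877647) = 24.0593°.
λ₂ = -70.2085° + 24.0593° = -46.1492°.

latitude 14.1787°, longitude -46.1492°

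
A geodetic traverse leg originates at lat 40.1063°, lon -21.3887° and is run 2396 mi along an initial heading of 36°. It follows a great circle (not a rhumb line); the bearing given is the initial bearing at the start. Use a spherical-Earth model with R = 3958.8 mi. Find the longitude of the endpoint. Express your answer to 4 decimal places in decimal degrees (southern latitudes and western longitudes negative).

longitude 23.7796°

δ = 2396/3958.8 = 0.605234 rad (34.6773°).
With φ₁ = 40.1063° = 0.699987 rad and θ = 36° = 0.628319 rad:
Destination latitude: φ₂ = arcsin( sin φ₁ cos δ + cos φ₁ sin δ cos θ ) = arcsin(0.881832) = 61.8642°.
Then Δλ = atan2(0.255784, 0.254286) = 0.788335 rad, from sin θ sin δ cos φ₁ over cos δ − sin φ₁ sin φ₂.
λ₂ = -21.3887° + 45.1683° = 23.7796°.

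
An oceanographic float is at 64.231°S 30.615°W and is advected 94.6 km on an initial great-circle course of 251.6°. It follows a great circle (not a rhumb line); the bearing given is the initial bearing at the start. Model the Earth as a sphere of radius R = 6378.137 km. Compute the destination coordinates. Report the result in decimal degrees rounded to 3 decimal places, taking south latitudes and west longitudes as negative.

The arc subtends δ = 94.6/6378.137 = 0.014832 rad at the centre.
With φ₁ = -64.231° = -1.121042 rad and θ = 251.6° = 4.391248 rad:
Destination latitude: φ₂ = arcsin( sin φ₁ cos δ + cos φ₁ sin δ cos θ ) = arcsin(-0.902490) = -64.487°.
Then Δλ = atan2(-0.006118, 0.187149) = -0.032680 rad, from sin θ sin δ cos φ₁ over cos δ − sin φ₁ sin φ₂.
λ₂ = λ₁ + Δλ = -32.487°.

latitude -64.487°, longitude -32.487°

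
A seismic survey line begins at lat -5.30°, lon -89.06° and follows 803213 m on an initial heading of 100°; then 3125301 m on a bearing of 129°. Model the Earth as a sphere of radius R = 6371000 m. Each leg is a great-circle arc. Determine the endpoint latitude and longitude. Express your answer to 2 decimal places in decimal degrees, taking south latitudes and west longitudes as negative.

latitude -23.24°, longitude -58.42°

Apply the spherical direct solution leg by leg, carrying full precision between legs.
Leg 1: from (-5.30°, -89.06°), δ = 803213/6371000 = 0.126073 rad, θ = 100° → φ = -6.51°, λ = -81.90°.
Leg 2: from (-6.51°, -81.90°), δ = 3125301/6371000 = 0.490551 rad, θ = 129° → φ = -23.24°, λ = -58.42°.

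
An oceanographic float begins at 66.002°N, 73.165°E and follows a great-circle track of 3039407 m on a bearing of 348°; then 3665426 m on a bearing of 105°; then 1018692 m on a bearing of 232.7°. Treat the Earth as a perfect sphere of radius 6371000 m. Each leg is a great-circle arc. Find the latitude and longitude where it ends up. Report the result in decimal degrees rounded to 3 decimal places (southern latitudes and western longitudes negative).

latitude 48.873°, longitude 11.241°

Apply the spherical direct solution leg by leg, carrying full precision between legs.
Leg 1: from (66.002°, 73.165°), δ = 3039407/6371000 = 0.477069 rad, θ = 348° → φ = 83.839°, λ = -44.017°.
Leg 2: from (83.839°, -44.017°), δ = 3665426/6371000 = 0.575330 rad, θ = 105° → φ = 54.990°, λ = 22.343°.
Leg 3: from (54.990°, 22.343°), δ = 1018692/6371000 = 0.159895 rad, θ = 232.7° → φ = 48.873°, λ = 11.241°.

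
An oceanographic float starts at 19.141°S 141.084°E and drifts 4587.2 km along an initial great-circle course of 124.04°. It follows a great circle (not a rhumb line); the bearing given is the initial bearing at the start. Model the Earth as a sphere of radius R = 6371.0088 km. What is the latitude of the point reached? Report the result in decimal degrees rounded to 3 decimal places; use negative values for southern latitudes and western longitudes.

Angular distance δ = d/R = 4587.2 / 6371.0088 = 0.720012 rad.
Converting: φ₁ = -0.334073 rad, θ = 2.164906 rad.
Destination latitude: φ₂ = arcsin( sin φ₁ cos δ + cos φ₁ sin δ cos θ ) = arcsin(-0.595213) = -36.528°.
Then Δλ = atan2(0.516196, 0.556631) = 0.747726 rad, from sin θ sin δ cos φ₁ over cos δ − sin φ₁ sin φ₂.
λ₂ = 141.084° + 42.842° = 183.926°, normalized to (−180°, 180°] → -176.074°.

latitude -36.528°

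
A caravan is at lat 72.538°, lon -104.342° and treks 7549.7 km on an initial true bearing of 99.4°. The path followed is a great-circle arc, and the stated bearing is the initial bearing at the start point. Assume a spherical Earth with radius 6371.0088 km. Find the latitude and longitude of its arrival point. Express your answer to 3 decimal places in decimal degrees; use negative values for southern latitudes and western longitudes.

latitude 18.273°, longitude -30.061°

Central angle δ = d/R = 1.185009 rad.
With φ₁ = 72.538° = 1.266027 rad and θ = 99.4° = 1.734857 rad:
sin φ₂ = sin φ₁ cos δ + cos φ₁ sin δ cos θ = (0.953916)(0.376289) + (0.300073)(0.926502)(-0.163326) = 0.313541
φ₂ = asin(0.313541) = 0.318919 rad = 18.273°.
Δλ = atan2( sin θ sin δ cos φ₁ , cos δ − sin φ₁ sin φ₂ ) = atan2(0.274285, 0.077198) = 1.296443 rad = 74.281°.
Hence λ₂ = -104.342° + 74.281° = -30.061°.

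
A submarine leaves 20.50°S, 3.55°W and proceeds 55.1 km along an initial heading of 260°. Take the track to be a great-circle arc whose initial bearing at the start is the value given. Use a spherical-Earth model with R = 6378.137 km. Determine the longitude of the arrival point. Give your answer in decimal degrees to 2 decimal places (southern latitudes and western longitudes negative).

longitude -4.07°

Angular distance δ = d/R = 55.1 / 6378.137 = 0.008639 rad.
Converting: φ₁ = -0.357792 rad, θ = 4.537856 rad.
sin φ₂ = sin φ₁ cos δ + cos φ₁ sin δ cos θ = (-0.350207)(0.999963) + (0.936672)(0.008639)(-0.173648) = -0.351599
φ₂ = asin(-0.351599) = -0.359279 rad = -20.59°.
Then Δλ = atan2(-0.007969, 0.876830) = -0.009088 rad, from sin θ sin δ cos φ₁ over cos δ − sin φ₁ sin φ₂.
λ₂ = -3.55° + -0.52° = -4.07°.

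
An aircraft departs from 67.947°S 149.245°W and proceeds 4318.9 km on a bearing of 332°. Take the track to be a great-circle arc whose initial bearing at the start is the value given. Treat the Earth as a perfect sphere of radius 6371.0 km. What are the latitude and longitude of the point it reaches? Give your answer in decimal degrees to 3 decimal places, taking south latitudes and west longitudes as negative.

The arc subtends δ = 4318.9/6371 = 0.677900 rad at the centre.
Converting: φ₁ = -1.185899 rad, θ = 5.794493 rad.
sin φ₂ = sin φ₁ cos δ + cos φ₁ sin δ cos θ = (-0.926837)(0.778892) + (0.375464)(0.627159)(0.882948) = -0.513993
φ₂ = asin(-0.513993) = -0.539833 rad = -30.930°.
Δλ = atan2( sin θ sin δ cos φ₁ , cos δ − sin φ₁ sin φ₂ ) = atan2(-0.110549, 0.302504) = -0.350369 rad = -20.075°.
λ₂ = -149.245° + -20.075° = -169.320°.

latitude -30.930°, longitude -169.320°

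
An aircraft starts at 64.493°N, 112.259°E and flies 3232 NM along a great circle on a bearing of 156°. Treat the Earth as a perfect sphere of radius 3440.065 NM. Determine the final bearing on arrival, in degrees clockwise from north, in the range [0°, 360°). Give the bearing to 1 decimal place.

The arc subtends δ = 3232/3440.065 = 0.939517 rad at the centre.
With φ₁ = 64.493° = 1.125615 rad and θ = 156° = 2.722714 rad:
Destination latitude: φ₂ = arcsin( sin φ₁ cos δ + cos φ₁ sin δ cos θ ) = arcsin(0.215080) = 12.420°.
Δλ = atan2( sin θ sin δ cos φ₁ , cos δ − sin φ₁ sin φ₂ ) = atan2(0.141393, 0.396061) = 0.342896 rad = 19.647°.
λ₂ = 112.259° + 19.647° = 131.906°.
The forward bearing on arrival equals the back-azimuth from the destination plus 180°.
Back-azimuth from P₂ (12.4°, 131.9°) to P₁ (64.5°, 112.3°), with Δλ' = λ₁ − λ₂ = -19.6°: atan2( sin Δλ' cos φ₁ , cos φ₂ sin φ₁ − sin φ₂ cos φ₁ cos Δλ' ) = 349.7°.
Final bearing = (349.7° + 180°) mod 360° = 169.7°.

final bearing 169.7°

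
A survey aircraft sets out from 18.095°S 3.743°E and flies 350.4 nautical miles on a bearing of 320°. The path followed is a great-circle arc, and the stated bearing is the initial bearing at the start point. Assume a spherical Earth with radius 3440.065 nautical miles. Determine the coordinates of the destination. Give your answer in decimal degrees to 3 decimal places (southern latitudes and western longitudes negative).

latitude -13.588°, longitude -0.113°

Central angle δ = d/R = 0.101859 rad.
Converting: φ₁ = -0.315817 rad, θ = 5.585054 rad.
sin φ₂ = sin φ₁ cos δ + cos φ₁ sin δ cos θ = (-0.310593)(0.994817) + (0.950543)(0.101682)(0.766044) = -0.234943
φ₂ = asin(-0.234943) = -0.237160 rad = -13.588°.
Δλ = atan2( sin θ sin δ cos φ₁ , cos δ − sin φ₁ sin φ₂ ) = atan2(-0.062128, 0.921845) = -0.067293 rad = -3.856°.
λ₂ = 3.743° + -3.856° = -0.113°.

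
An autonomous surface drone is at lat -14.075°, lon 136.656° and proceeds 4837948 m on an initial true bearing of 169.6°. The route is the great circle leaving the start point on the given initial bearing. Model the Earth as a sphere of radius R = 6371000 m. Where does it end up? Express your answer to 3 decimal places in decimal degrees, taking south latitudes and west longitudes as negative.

latitude -56.429°, longitude 149.644°

The arc subtends δ = 4837948/6371000 = 0.759370 rad at the centre.
With φ₁ = -14.075° = -0.245655 rad and θ = 169.6° = 2.960078 rad:
sin φ₂ = sin φ₁ cos δ + cos φ₁ sin δ cos θ = (-0.243192)(0.725270) + (0.969978)(0.688465)(-0.983571) = -0.833205
φ₂ = asin(-0.833205) = -0.984878 rad = -56.429°.
Then Δλ = atan2(0.120550, 0.522641) = 0.226691 rad, from sin θ sin δ cos φ₁ over cos δ − sin φ₁ sin φ₂.
λ₂ = 136.656° + 12.988° = 149.644°.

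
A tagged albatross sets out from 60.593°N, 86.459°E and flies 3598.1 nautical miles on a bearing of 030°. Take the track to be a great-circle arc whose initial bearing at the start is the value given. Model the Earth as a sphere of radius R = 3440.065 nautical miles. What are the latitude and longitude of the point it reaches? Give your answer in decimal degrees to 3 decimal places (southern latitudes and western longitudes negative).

Angular distance δ = d/R = 3598.1 / 3440.065 = 1.045940 rad.
Converting: φ₁ = 1.057547 rad, θ = 0.523599 rad.
Destination latitude: φ₂ = arcsin( sin φ₁ cos δ + cos φ₁ sin δ cos θ ) = arcsin(0.804516) = 53.563°.
Then Δλ = atan2(0.212459, -0.199768) = 2.325417 rad, from sin θ sin δ cos φ₁ over cos δ − sin φ₁ sin φ₂.
λ₂ = 86.459° + 133.237° = 219.696°, normalized to (−180°, 180°] → -140.304°.

latitude 53.563°, longitude -140.304°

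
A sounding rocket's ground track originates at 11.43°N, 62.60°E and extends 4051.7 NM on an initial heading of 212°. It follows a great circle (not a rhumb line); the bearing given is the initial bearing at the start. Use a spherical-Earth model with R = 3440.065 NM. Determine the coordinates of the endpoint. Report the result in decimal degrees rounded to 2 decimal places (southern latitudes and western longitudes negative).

latitude -43.79°, longitude 19.91°

Central angle δ = d/R = 1.177798 rad.
Converting: φ₁ = 0.199491 rad, θ = 3.700098 rad.
Applying the spherical law of cosines for sides, sin φ₂ = sin φ₁ cos δ + cos φ₁ sin δ cos θ = -0.691969, so φ₂ = -43.79°.
Then Δλ = atan2(-0.479812, 0.520088) = -0.745140 rad, from sin θ sin δ cos φ₁ over cos δ − sin φ₁ sin φ₂.
Hence λ₂ = 62.60° + -42.69° = 19.91°.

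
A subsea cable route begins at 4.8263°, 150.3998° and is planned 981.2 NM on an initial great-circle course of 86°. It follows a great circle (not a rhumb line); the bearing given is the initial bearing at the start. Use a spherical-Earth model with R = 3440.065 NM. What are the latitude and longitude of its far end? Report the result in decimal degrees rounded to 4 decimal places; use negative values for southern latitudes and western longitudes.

Central angle δ = d/R = 0.285227 rad.
Start latitude φ₁ = 0.084235 rad; initial bearing θ = 1.500983 rad.
Destination latitude: φ₂ = arcsin( sin φ₁ cos δ + cos φ₁ sin δ cos θ ) = arcsin(0.100294) = 5.7561°.
Then Δλ = atan2(0.279695, 0.951159) = 0.285995 rad, from sin θ sin δ cos φ₁ over cos δ − sin φ₁ sin φ₂.
Hence λ₂ = 150.3998° + 16.3863° = 166.7861°.

latitude 5.7561°, longitude 166.7861°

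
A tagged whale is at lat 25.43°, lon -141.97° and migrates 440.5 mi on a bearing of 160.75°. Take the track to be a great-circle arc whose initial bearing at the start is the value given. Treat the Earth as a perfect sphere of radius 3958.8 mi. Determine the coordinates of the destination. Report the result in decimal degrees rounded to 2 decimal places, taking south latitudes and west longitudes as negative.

Central angle δ = d/R = 0.111271 rad.
With φ₁ = 25.43° = 0.443837 rad and θ = 160.75° = 2.805617 rad:
Applying the spherical law of cosines for sides, sin φ₂ = sin φ₁ cos δ + cos φ₁ sin δ cos θ = 0.332077, so φ₂ = 19.39°.
Then Δλ = atan2(0.033062, 0.851219) = 0.038822 rad, from sin θ sin δ cos φ₁ over cos δ − sin φ₁ sin φ₂.
λ₂ = -141.97° + 2.22° = -139.75°.

latitude 19.39°, longitude -139.75°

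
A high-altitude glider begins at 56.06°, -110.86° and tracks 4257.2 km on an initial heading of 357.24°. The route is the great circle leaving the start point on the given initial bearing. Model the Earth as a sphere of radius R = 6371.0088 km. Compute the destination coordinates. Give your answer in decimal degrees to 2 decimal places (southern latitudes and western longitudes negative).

δ = 4257.2/6371.0088 = 0.668214 rad (38.2859°).
With φ₁ = 56.06° = 0.978432 rad and θ = 357.24° = 6.235014 rad:
Applying the spherical law of cosines for sides, sin φ₂ = sin φ₁ cos δ + cos φ₁ sin δ cos θ = 0.996724, so φ₂ = 85.36°.
Δλ = atan2( sin θ sin δ cos φ₁ , cos δ − sin φ₁ sin φ₂ ) = atan2(-0.016657, -0.041975) = -2.763815 rad = -158.35°.
λ₂ = -110.86° + -158.35° = -269.21°, normalized to (−180°, 180°] → 90.79°.

latitude 85.36°, longitude 90.79°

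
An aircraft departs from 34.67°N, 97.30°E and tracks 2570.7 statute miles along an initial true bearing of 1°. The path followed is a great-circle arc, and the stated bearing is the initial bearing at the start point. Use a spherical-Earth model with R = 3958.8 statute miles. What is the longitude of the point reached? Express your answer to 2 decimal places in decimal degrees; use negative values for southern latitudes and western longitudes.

Central angle δ = d/R = 0.649363 rad.
With φ₁ = 34.67° = 0.605106 rad and θ = 1° = 0.017453 rad:
Applying the spherical law of cosines for sides, sin φ₂ = sin φ₁ cos δ + cos φ₁ sin δ cos θ = 0.950309, so φ₂ = 71.86°.
Δλ = atan2( sin θ sin δ cos φ₁ , cos δ − sin φ₁ sin φ₂ ) = atan2(0.008679, 0.255887) = 0.033906 rad = 1.94°.
λ₂ = λ₁ + Δλ = 99.24°.

longitude 99.24°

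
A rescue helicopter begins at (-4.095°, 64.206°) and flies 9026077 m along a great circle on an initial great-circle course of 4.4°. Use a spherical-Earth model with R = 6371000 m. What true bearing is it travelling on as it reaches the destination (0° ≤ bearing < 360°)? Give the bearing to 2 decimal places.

final bearing 18.93°

Central angle δ = d/R = 1.416744 rad.
Start latitude φ₁ = -0.071471 rad; initial bearing θ = 0.076794 rad.
Destination latitude: φ₂ = arcsin( sin φ₁ cos δ + cos φ₁ sin δ cos θ ) = arcsin(0.971772) = 76.354°.
Δλ = atan2( sin θ sin δ cos φ₁ , cos δ − sin φ₁ sin φ₂ ) = atan2(0.075617, 0.222838) = 0.327143 rad = 18.744°.
λ₂ = λ₁ + Δλ = 82.950°.
The forward bearing on arrival equals the back-azimuth from the destination plus 180°.
Back-azimuth from P₂ (76.35°, 82.95°) to P₁ (-4.09°, 64.21°), with Δλ' = λ₁ − λ₂ = -18.74°: atan2( sin Δλ' cos φ₁ , cos φ₂ sin φ₁ − sin φ₂ cos φ₁ cos Δλ' ) = 198.93°.
Final bearing = (198.93° + 180°) mod 360° = 18.93°.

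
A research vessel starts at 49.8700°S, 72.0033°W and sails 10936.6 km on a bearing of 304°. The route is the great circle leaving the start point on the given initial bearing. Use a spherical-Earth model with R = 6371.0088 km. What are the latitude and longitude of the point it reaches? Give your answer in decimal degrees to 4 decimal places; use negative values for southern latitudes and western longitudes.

δ = 10936.6/6371.0088 = 1.716620 rad (98.3551°).
With φ₁ = -49.8700° = -0.870396 rad and θ = 304° = 5.305801 rad:
sin φ₂ = sin φ₁ cos δ + cos φ₁ sin δ cos θ = (-0.764584)(-0.145307) + (0.644524)(0.989387)(0.559193) = 0.467688
φ₂ = asin(0.467688) = 0.486673 rad = 27.8843°.
Then Δλ = atan2(-0.528664, 0.212279) = -1.188964 rad, from sin θ sin δ cos φ₁ over cos δ − sin φ₁ sin φ₂.
Hence λ₂ = -72.0033° + -68.1226° = -140.1259°.

latitude 27.8843°, longitude -140.1259°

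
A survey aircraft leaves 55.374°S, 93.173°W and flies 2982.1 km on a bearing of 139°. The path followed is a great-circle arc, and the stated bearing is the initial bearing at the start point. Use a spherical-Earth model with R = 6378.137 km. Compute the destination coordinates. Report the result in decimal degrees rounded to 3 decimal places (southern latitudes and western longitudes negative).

Angular distance δ = d/R = 2982.1 / 6378.137 = 0.467550 rad.
Converting: φ₁ = -0.966459 rad, θ = 2.426008 rad.
sin φ₂ = sin φ₁ cos δ + cos φ₁ sin δ cos θ = (-0.822879)(0.892675) + (0.568217)(0.450701)(-0.754710) = -0.927841
φ₂ = asin(-0.927841) = -1.188583 rad = -68.101°.
Then Δλ = atan2(0.168014, 0.129174) = 0.915352 rad, from sin θ sin δ cos φ₁ over cos δ − sin φ₁ sin φ₂.
Hence λ₂ = -93.173° + 52.446° = -40.727°.

latitude -68.101°, longitude -40.727°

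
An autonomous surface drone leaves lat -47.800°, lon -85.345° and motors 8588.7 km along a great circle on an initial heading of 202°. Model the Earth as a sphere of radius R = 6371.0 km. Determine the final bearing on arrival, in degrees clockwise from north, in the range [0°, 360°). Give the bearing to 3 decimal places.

Central angle δ = d/R = 1.348093 rad.
Start latitude φ₁ = -0.834267 rad; initial bearing θ = 3.525565 rad.
sin φ₂ = sin φ₁ cos δ + cos φ₁ sin δ cos θ = (-0.740805)(0.220867) + (0.671721)(0.975304)(-0.927184) = -0.771047
φ₂ = asin(-0.771047) = -0.880484 rad = -50.448°.
For the longitude increment, Δλ = atan2( sin θ sin δ cos φ₁, cos δ − sin φ₁ sin φ₂ ) = atan2(-0.245417, -0.350328) = -144.987°.
λ₂ = -85.345° + -144.987° = -230.332°, normalized to (−180°, 180°] → 129.668°.
The forward bearing on arrival equals the back-azimuth from the destination plus 180°.
Back-azimuth from P₂ (-50.448°, 129.668°) to P₁ (-47.800°, -85.345°), with Δλ' = λ₁ − λ₂ = -215.013°: atan2( sin Δλ' cos φ₁ , cos φ₂ sin φ₁ − sin φ₂ cos φ₁ cos Δλ' ) = 156.724°.
Final bearing = (156.724° + 180°) mod 360° = 336.724°.

final bearing 336.724°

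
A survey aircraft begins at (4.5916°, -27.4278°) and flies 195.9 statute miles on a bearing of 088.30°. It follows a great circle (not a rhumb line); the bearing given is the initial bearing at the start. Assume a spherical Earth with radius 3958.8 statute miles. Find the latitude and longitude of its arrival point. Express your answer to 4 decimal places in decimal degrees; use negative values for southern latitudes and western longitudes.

The arc subtends δ = 195.9/3958.8 = 0.049485 rad at the centre.
With φ₁ = 4.5916° = 0.080139 rad and θ = 88.3° = 1.541126 rad:
sin φ₂ = sin φ₁ cos δ + cos φ₁ sin δ cos θ = (0.080053)(0.998776) + (0.996791)(0.049464)(0.029666) = 0.081418
φ₂ = asin(0.081418) = 0.081508 rad = 4.6700°.
Then Δλ = atan2(0.049284, 0.992258) = 0.049628 rad, from sin θ sin δ cos φ₁ over cos δ − sin φ₁ sin φ₂.
λ₂ = λ₁ + Δλ = -24.5843°.

latitude 4.6700°, longitude -24.5843°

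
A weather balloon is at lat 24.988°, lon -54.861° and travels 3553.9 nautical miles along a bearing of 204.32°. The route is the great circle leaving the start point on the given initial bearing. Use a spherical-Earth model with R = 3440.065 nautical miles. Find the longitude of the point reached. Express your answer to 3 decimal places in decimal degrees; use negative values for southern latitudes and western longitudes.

δ = 3553.9/3440.065 = 1.033091 rad (59.1918°).
Converting: φ₁ = 0.436123 rad, θ = 3.566057 rad.
sin φ₂ = sin φ₁ cos δ + cos φ₁ sin δ cos θ = (0.422428)(0.512167) + (0.906396)(0.858886)(-0.911260) = -0.493054
φ₂ = asin(-0.493054) = -0.515596 rad = -29.542°.
For the longitude increment, Δλ = atan2( sin θ sin δ cos φ₁, cos δ − sin φ₁ sin φ₂ ) = atan2(-0.320608, 0.720447) = -23.990°.
λ₂ = λ₁ + Δλ = -78.851°.

longitude -78.851°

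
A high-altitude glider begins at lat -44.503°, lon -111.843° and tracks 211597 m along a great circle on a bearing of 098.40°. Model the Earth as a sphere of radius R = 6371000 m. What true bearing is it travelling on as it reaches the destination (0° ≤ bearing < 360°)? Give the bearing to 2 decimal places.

Central angle δ = d/R = 0.033213 rad.
Start latitude φ₁ = -0.776724 rad; initial bearing θ = 1.717404 rad.
Destination latitude: φ₂ = arcsin( sin φ₁ cos δ + cos φ₁ sin δ cos θ ) = arcsin(-0.704020) = -44.750°.
For the longitude increment, Δλ = atan2( sin θ sin δ cos φ₁, cos δ − sin φ₁ sin φ₂ ) = atan2(0.023429, 0.505968) = 2.651°.
Hence λ₂ = -111.843° + 2.651° = -109.192°.
The forward bearing on arrival equals the back-azimuth from the destination plus 180°.
Back-azimuth from P₂ (-44.75°, -109.19°) to P₁ (-44.50°, -111.84°), with Δλ' = λ₁ − λ₂ = -2.65°: atan2( sin Δλ' cos φ₁ , cos φ₂ sin φ₁ − sin φ₂ cos φ₁ cos Δλ' ) = 276.54°.
Final bearing = (276.54° + 180°) mod 360° = 96.54°.

final bearing 96.54°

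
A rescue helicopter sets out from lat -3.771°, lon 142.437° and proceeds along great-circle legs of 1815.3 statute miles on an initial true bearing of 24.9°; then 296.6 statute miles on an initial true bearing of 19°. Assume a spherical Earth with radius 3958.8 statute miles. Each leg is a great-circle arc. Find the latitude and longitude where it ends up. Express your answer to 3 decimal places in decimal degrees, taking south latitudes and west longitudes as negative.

Apply the spherical direct solution leg by leg, carrying full precision between legs.
Leg 1: from (-3.771°, 142.437°), δ = 1815.3/3958.8 = 0.458548 rad, θ = 24.9° → φ = 19.978°, λ = 153.875°.
Leg 2: from (19.978°, 153.875°), δ = 296.6/3958.8 = 0.074922 rad, θ = 19° → φ = 24.030°, λ = 155.404°.

latitude 24.030°, longitude 155.404°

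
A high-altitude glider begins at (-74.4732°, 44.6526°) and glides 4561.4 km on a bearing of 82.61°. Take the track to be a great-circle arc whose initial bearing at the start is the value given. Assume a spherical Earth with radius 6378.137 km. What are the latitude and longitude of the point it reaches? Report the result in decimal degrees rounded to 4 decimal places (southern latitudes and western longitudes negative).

Angular distance δ = d/R = 4561.4 / 6378.137 = 0.715162 rad.
With φ₁ = -74.4732° = -1.299803 rad and θ = 82.61° = 1.441816 rad:
Destination latitude: φ₂ = arcsin( sin φ₁ cos δ + cos φ₁ sin δ cos θ ) = arcsin(-0.704856) = -44.8180°.
Δλ = atan2( sin θ sin δ cos φ₁ , cos δ − sin φ₁ sin φ₂ ) = atan2(0.174076, 0.075854) = 1.159854 rad = 66.4547°.
λ₂ = 44.6526° + 66.4547° = 111.1073°.

latitude -44.8180°, longitude 111.1073°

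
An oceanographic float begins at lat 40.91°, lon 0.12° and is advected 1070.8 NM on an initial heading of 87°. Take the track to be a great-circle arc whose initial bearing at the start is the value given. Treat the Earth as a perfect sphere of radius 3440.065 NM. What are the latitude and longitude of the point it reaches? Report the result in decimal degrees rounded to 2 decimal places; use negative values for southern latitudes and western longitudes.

The arc subtends δ = 1070.8/3440.065 = 0.311273 rad at the centre.
With φ₁ = 40.91° = 0.714014 rad and θ = 87° = 1.518436 rad:
Applying the spherical law of cosines for sides, sin φ₂ = sin φ₁ cos δ + cos φ₁ sin δ cos θ = 0.635516, so φ₂ = 39.46°.
Then Δλ = atan2(0.231144, 0.535762) = 0.407304 rad, from sin θ sin δ cos φ₁ over cos δ − sin φ₁ sin φ₂.
Hence λ₂ = 0.12° + 23.34° = 23.46°.

latitude 39.46°, longitude 23.46°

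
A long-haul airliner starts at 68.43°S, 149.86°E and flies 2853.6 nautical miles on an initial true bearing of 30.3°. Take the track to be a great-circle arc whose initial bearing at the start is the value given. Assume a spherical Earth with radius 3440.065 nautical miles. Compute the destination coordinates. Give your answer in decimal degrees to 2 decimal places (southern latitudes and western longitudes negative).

latitude -23.19°, longitude 173.74°

δ = 2853.6/3440.065 = 0.829519 rad (47.5279°).
Start latitude φ₁ = -1.194329 rad; initial bearing θ = 0.528835 rad.
Applying the spherical law of cosines for sides, sin φ₂ = sin φ₁ cos δ + cos φ₁ sin δ cos θ = -0.393815, so φ₂ = -23.19°.
For the longitude increment, Δλ = atan2( sin θ sin δ cos φ₁, cos δ − sin φ₁ sin φ₂ ) = atan2(0.136814, 0.308995) = 23.88°.
λ₂ = 149.86° + 23.88° = 173.74°.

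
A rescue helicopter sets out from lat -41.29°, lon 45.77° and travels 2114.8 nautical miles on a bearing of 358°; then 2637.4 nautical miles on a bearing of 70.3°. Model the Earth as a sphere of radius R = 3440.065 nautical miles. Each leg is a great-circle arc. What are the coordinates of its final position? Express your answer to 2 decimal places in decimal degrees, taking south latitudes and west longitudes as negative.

Apply the spherical direct solution leg by leg, carrying full precision between legs.
Leg 1: from (-41.29°, 45.77°), δ = 2114.8/3440.065 = 0.614756 rad, θ = 358° → φ = -6.08°, λ = 44.61°.
Leg 2: from (-6.08°, 44.61°), δ = 2637.4/3440.065 = 0.766672 rad, θ = 70.3° → φ = 8.99°, λ = 86.01°.

latitude 8.99°, longitude 86.01°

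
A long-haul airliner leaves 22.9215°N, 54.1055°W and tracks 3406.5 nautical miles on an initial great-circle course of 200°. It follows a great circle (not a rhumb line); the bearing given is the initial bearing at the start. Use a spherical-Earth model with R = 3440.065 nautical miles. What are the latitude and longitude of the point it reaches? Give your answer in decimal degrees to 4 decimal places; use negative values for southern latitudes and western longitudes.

latitude -30.6686°, longitude -73.5253°

Central angle δ = d/R = 0.990243 rad.
Start latitude φ₁ = 0.400056 rad; initial bearing θ = 3.490659 rad.
Applying the spherical law of cosines for sides, sin φ₂ = sin φ₁ cos δ + cos φ₁ sin δ cos θ = -0.510072, so φ₂ = -30.6686°.
Δλ = atan2( sin θ sin δ cos φ₁ , cos δ − sin φ₁ sin φ₂ ) = atan2(-0.263402, 0.747144) = -0.338940 rad = -19.4198°.
λ₂ = -54.1055° + -19.4198° = -73.5253°.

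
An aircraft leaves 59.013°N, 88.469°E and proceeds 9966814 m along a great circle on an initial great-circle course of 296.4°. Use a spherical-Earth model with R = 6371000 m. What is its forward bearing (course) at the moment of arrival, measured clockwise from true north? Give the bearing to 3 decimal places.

final bearing 208.318°

The arc subtends δ = 9966814/6371000 = 1.564403 rad at the centre.
Converting: φ₁ = 1.029971 rad, θ = 5.173156 rad.
Destination latitude: φ₂ = arcsin( sin φ₁ cos δ + cos φ₁ sin δ cos θ ) = arcsin(0.234393) = 13.556°.
Δλ = atan2( sin θ sin δ cos φ₁ , cos δ − sin φ₁ sin φ₂ ) = atan2(-0.461142, -0.194549) = -1.970026 rad = -112.874°.
Hence λ₂ = 88.469° + -112.874° = -24.405°.
The forward bearing on arrival equals the back-azimuth from the destination plus 180°.
Back-azimuth from P₂ (13.556°, -24.405°) to P₁ (59.013°, 88.469°), with Δλ' = λ₁ − λ₂ = 112.874°: atan2( sin Δλ' cos φ₁ , cos φ₂ sin φ₁ − sin φ₂ cos φ₁ cos Δλ' ) = 28.318°.
Final bearing = (28.318° + 180°) mod 360° = 208.318°.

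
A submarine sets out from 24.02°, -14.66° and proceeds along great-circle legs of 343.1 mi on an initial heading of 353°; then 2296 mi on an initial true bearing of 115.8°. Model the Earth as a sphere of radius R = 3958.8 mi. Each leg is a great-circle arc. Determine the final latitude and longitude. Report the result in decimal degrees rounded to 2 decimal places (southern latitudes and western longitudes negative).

Apply the spherical direct solution leg by leg, carrying full precision between legs.
Leg 1: from (24.02°, -14.66°), δ = 343.1/3958.8 = 0.086668 rad, θ = 353° → φ = 28.95°, λ = -15.35°.
Leg 2: from (28.95°, -15.35°), δ = 2296/3958.8 = 0.579974 rad, θ = 115.8° → φ = 11.31°, λ = 14.86°.

latitude 11.31°, longitude 14.86°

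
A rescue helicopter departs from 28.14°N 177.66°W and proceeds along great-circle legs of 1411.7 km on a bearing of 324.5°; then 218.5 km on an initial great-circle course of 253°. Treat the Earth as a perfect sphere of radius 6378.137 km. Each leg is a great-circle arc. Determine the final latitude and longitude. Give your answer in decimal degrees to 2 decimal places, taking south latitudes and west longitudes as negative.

latitude 37.55°, longitude 170.64°

Apply the spherical direct solution leg by leg, carrying full precision between legs.
Leg 1: from (28.14°, -177.66°), δ = 1411.7/6378.137 = 0.221334 rad, θ = 324.5° → φ = 38.15°, λ = 173.01°.
Leg 2: from (38.15°, 173.01°), δ = 218.5/6378.137 = 0.034258 rad, θ = 253° → φ = 37.55°, λ = 170.64°.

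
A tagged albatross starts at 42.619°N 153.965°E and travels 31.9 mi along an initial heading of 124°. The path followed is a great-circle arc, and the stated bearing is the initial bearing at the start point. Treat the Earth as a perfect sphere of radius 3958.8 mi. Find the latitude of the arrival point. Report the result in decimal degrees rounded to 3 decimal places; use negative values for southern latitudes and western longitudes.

The arc subtends δ = 31.9/3958.8 = 0.008058 rad at the centre.
Converting: φ₁ = 0.743842 rad, θ = 2.164208 rad.
Applying the spherical law of cosines for sides, sin φ₂ = sin φ₁ cos δ + cos φ₁ sin δ cos θ = 0.673782, so φ₂ = 42.360°.
For the longitude increment, Δλ = atan2( sin θ sin δ cos φ₁, cos δ − sin φ₁ sin φ₂ ) = atan2(0.004916, 0.543736) = 0.518°.
λ₂ = 153.965° + 0.518° = 154.483°.

latitude 42.360°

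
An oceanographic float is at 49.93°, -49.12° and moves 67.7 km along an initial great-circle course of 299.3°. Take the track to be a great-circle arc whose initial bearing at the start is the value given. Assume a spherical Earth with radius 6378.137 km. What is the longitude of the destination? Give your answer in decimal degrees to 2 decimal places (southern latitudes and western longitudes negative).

longitude -49.95°

The arc subtends δ = 67.7/6378.137 = 0.010614 rad at the centre.
With φ₁ = 49.93° = 0.871443 rad and θ = 299.3° = 5.223770 rad:
Destination latitude: φ₂ = arcsin( sin φ₁ cos δ + cos φ₁ sin δ cos θ ) = arcsin(0.768559) = 50.22°.
Then Δλ = atan2(-0.005958, 0.411797) = -0.014468 rad, from sin θ sin δ cos φ₁ over cos δ − sin φ₁ sin φ₂.
λ₂ = λ₁ + Δλ = -49.95°.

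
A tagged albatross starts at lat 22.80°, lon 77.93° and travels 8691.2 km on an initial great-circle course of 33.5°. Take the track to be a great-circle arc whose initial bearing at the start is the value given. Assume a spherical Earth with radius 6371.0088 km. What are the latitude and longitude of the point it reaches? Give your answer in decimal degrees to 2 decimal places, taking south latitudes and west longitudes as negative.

The arc subtends δ = 8691.2/6371.0088 = 1.364180 rad at the centre.
Converting: φ₁ = 0.397935 rad, θ = 0.584685 rad.
Destination latitude: φ₂ = arcsin( sin φ₁ cos δ + cos φ₁ sin δ cos θ ) = arcsin(0.831877) = 56.29°.
For the longitude increment, Δλ = atan2( sin θ sin δ cos φ₁, cos δ − sin φ₁ sin φ₂ ) = atan2(0.497988, -0.117215) = 103.25°.
λ₂ = 77.93° + 103.25° = 181.18°, normalized to (−180°, 180°] → -178.82°.

latitude 56.29°, longitude -178.82°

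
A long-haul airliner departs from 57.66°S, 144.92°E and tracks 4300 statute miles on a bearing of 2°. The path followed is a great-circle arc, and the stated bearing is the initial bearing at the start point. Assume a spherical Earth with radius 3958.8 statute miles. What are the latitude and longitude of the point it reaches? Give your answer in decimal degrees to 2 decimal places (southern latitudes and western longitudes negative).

latitude 4.56°, longitude 146.70°

δ = 4300/3958.8 = 1.086188 rad (62.2340°).
Converting: φ₁ = -1.006357 rad, θ = 0.034907 rad.
sin φ₂ = sin φ₁ cos δ + cos φ₁ sin δ cos θ = (-0.844889)(0.465862) + (0.534942)(0.884857)(0.999391) = 0.079458
φ₂ = asin(0.079458) = 0.079542 rad = 4.56°.
Then Δλ = atan2(0.016520, 0.532995) = 0.030984 rad, from sin θ sin δ cos φ₁ over cos δ − sin φ₁ sin φ₂.
λ₂ = λ₁ + Δλ = 146.70°.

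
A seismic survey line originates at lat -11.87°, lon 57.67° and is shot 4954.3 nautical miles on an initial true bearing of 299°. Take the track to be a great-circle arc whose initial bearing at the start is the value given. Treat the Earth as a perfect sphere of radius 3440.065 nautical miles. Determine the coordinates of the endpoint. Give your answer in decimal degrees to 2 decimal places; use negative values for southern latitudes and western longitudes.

The arc subtends δ = 4954.3/3440.065 = 1.440176 rad at the centre.
Converting: φ₁ = -0.207171 rad, θ = 5.218534 rad.
sin φ₂ = sin φ₁ cos δ + cos φ₁ sin δ cos θ = (-0.205692)(0.130249) + (0.978617)(0.991481)(0.484810) = 0.443610
φ₂ = asin(0.443610) = 0.459623 rad = 26.33°.
For the longitude increment, Δλ = atan2( sin θ sin δ cos φ₁, cos δ − sin φ₁ sin φ₂ ) = atan2(-0.848626, 0.221496) = -75.37°.
λ₂ = λ₁ + Δλ = -17.70°.

latitude 26.33°, longitude -17.70°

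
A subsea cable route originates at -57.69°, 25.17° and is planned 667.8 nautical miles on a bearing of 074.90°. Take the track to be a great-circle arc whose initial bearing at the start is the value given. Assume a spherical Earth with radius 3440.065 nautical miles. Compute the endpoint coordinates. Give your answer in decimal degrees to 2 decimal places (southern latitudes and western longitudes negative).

latitude -53.36°, longitude 43.36°

Angular distance δ = d/R = 667.8 / 3440.065 = 0.194124 rad.
Converting: φ₁ = -1.006880 rad, θ = 1.307252 rad.
Applying the spherical law of cosines for sides, sin φ₂ = sin φ₁ cos δ + cos φ₁ sin δ cos θ = -0.802433, so φ₂ = -53.36°.
Then Δλ = atan2(0.099549, 0.303026) = 0.317409 rad, from sin θ sin δ cos φ₁ over cos δ − sin φ₁ sin φ₂.
λ₂ = λ₁ + Δλ = 43.36°.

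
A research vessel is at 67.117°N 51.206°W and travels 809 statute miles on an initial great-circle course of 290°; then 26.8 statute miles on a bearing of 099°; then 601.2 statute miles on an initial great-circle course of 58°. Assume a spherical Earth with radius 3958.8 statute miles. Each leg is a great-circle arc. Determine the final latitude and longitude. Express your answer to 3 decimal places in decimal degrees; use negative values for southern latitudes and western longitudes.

latitude 71.396°, longitude -57.505°

Apply the spherical direct solution leg by leg, carrying full precision between legs.
Leg 1: from (67.117°, -51.206°), δ = 809/3958.8 = 0.204355 rad, θ = 290° → φ = 68.298°, λ = -82.251°.
Leg 2: from (68.298°, -82.251°), δ = 26.8/3958.8 = 0.006770 rad, θ = 99° → φ = 68.234°, λ = -81.217°.
Leg 3: from (68.234°, -81.217°), δ = 601.2/3958.8 = 0.151864 rad, θ = 58° → φ = 71.396°, λ = -57.505°.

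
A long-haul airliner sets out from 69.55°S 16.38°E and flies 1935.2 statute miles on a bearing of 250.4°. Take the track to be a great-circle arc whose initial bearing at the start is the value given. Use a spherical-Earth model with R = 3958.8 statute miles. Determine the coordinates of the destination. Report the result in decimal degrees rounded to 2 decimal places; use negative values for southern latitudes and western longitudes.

Central angle δ = d/R = 0.488835 rad.
With φ₁ = -69.55° = -1.213876 rad and θ = 250.4° = 4.370304 rad:
Applying the spherical law of cosines for sides, sin φ₂ = sin φ₁ cos δ + cos φ₁ sin δ cos θ = -0.882278, so φ₂ = -61.92°.
Δλ = atan2( sin θ sin δ cos φ₁ , cos δ − sin φ₁ sin φ₂ ) = atan2(-0.154566, 0.056206) = -1.222022 rad = -70.02°.
λ₂ = 16.38° + -70.02° = -53.64°.

latitude -61.92°, longitude -53.64°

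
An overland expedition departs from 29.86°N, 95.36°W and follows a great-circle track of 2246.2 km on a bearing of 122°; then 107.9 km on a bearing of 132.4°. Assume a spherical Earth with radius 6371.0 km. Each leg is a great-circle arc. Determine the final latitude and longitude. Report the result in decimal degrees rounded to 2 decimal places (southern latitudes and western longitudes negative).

Apply the spherical direct solution leg by leg, carrying full precision between legs.
Leg 1: from (29.86°, -95.36°), δ = 2246.2/6371 = 0.352566 rad, θ = 122° → φ = 17.97°, λ = -77.43°.
Leg 2: from (17.97°, -77.43°), δ = 107.9/6371 = 0.016936 rad, θ = 132.4° → φ = 17.32°, λ = -76.68°.

latitude 17.32°, longitude -76.68°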